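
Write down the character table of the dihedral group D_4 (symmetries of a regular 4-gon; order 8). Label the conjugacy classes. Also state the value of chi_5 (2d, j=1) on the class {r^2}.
Conjugacy classes: {e} of size 1, {r^2} of size 1, {r^1, r^3} of size 2, {s, sr^2, ...} of size 2, {sr, sr^3, ...} of size 2.
Character table:
  irrep \ class              {e} (size 1)  {r^2} (size 1)  {r^1, r^3} (size 2)  {s, sr^2, ...} (size 2)  {sr, sr^3, ...} (size 2)
  chi_1 (triv)               1             1               1                    1                        1                       
  chi_2 (sign: r->1, s->-1)  1             1               1                    -1                       -1                      
  chi_3 (r->-1, s->1)        1             1               -1                   1                        -1                      
  chi_4 (r->-1, s->-1)       1             1               -1                   -1                       1                       
  chi_5 (2d, j=1)            2             -2              0                    0                        0                       

Spot check: chi_5 (2d, j=1) on {r^2} = -2.

Solution. D_4 has order 2*4 = 8 with 5 conjugacy classes, hence 5 irreducibles. Sum of squared dims 1 + 1 + 1 + 1 + 4 = 8 = |G|. Linear characters come from the abelianisation; the 2-dimensional irreps have character r^k -> 2*cos(2*pi*j*k/4), reflections -> 0.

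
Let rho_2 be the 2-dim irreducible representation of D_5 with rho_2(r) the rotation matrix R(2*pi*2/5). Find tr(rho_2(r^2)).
chi_{rho_2}(r^2) = 2*cos(2*pi*2*2/5) = -1/2 + sqrt(5)/2

Explanation: rho_2(r^2) is rotation by angle 2*pi*2*2/5, whose trace is 2*cos(2*pi*2*2/5) = -1/2 + sqrt(5)/2.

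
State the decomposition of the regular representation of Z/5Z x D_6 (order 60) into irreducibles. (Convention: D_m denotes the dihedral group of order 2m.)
Each irreducible V_i of dimension d_i appears with multiplicity d_i, i.e. rho_reg = (direct sum over all irreducibles V_i) d_i V_i. The irreducible dimensions for Z/5Z x D_6 are 1, 1, 1, 1, 1, 1, 1, 1, 1, 1, 1, 1, 1, 1, 1, 1, 1, 1, 1, 1, 2, 2, 2, 2, 2, 2, 2, 2, 2, 2: 20 irreducibles of dimension 1, each with multiplicity 1; 10 irreducibles of dimension 2, each with multiplicity 2. Total dimension 20*1*1 + 10*2*2 = 60 = |G|.

Argument: General theorem: in the regular representation of a finite group G, each irreducible appears with multiplicity equal to its dimension. Check: dim(rho_reg) = sum d_i^2 = 1 + 1 + 1 + 1 + 1 + 1 + 1 + 1 + 1 + 1 + 1 + 1 + 1 + 1 + 1 + 1 + 1 + 1 + 1 + 1 + 4 + 4 + 4 + 4 + 4 + 4 + 4 + 4 + 4 + 4 = 60 = |G|.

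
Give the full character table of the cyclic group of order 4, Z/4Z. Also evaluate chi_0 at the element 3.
Character table of Z/4Z (irreps indexed chi_0,...,chi_3 with chi_k(m) = zeta_4^(k*m), zeta_4 = exp(2*pi*i/4)):
  irrep \ class  {0} (size 1)  {1} (size 1)  {2} (size 1)  {3} (size 1)
  chi_0          1             1             1             1           
  chi_1          1             I             -1            -I          
  chi_2          1             -1            1             -1          
  chi_3          1             -I            -1            I           

Spot check: chi_0(3) = zeta_4^(0*3) = zeta_4^0 = 1.

Proof sketch: Z/4Z is abelian, so all 4 irreducible complex representations are 1-dimensional. They are given by chi_k(m) = zeta_4^(k*m) for k = 0,...,3. Row orthogonality: sum_m chi_k(m) conj(chi_l(m)) = 4 * [k = l].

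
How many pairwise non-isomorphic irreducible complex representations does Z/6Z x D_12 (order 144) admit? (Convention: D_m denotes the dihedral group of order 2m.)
54

Solution. The number of irreducible complex representations of a finite group equals its number of conjugacy classes. For a direct product, #classes(G x H) = #classes(G) * #classes(H). Z/6Z has 6 classes (abelian), D_12 has 9 classes, so 6 * 9 = 54, so Z/6Z x D_12 (order 144) has exactly 54 irreducible complex representations.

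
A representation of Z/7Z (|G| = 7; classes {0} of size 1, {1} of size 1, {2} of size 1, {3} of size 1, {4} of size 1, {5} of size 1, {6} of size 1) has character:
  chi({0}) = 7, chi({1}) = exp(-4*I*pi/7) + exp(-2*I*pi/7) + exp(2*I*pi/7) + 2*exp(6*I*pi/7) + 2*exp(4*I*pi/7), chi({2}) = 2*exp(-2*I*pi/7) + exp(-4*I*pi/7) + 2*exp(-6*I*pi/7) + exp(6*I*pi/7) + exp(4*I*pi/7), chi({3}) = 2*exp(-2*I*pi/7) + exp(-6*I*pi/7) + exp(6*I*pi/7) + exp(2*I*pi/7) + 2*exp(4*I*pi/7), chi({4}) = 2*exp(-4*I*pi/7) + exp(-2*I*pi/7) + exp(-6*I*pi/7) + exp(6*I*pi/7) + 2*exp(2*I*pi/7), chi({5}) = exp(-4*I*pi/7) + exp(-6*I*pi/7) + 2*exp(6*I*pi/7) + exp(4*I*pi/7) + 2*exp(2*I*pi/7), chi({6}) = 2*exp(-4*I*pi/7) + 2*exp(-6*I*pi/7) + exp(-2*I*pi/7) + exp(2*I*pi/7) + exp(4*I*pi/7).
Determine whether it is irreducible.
Not irreducible (reducible): <chi, chi> = 11 > 1.

Derivation: <chi, chi> = (1/|G|) sum_C |C| * |chi(C)|^2 = (1/7)[1*|7|^2 + 1*|exp(-4*I*pi/7) + exp(-2*I*pi/7) + exp(2*I*pi/7) + 2*exp(6*I*pi/7) + 2*exp(4*I*pi/7)|^2 + 1*|2*exp(-2*I*pi/7) + exp(-4*I*pi/7) + 2*exp(-6*I*pi/7) + exp(6*I*pi/7) + exp(4*I*pi/7)|^2 + 1*|2*exp(-2*I*pi/7) + exp(-6*I*pi/7) + exp(6*I*pi/7) + exp(2*I*pi/7) + 2*exp(4*I*pi/7)|^2 + 1*|2*exp(-4*I*pi/7) + exp(-2*I*pi/7) + exp(-6*I*pi/7) + exp(6*I*pi/7) + 2*exp(2*I*pi/7)|^2 + 1*|exp(-4*I*pi/7) + exp(-6*I*pi/7) + 2*exp(6*I*pi/7) + exp(4*I*pi/7) + 2*exp(2*I*pi/7)|^2 + 1*|2*exp(-4*I*pi/7) + 2*exp(-6*I*pi/7) + exp(-2*I*pi/7) + exp(2*I*pi/7) + exp(4*I*pi/7)|^2]
  = (1/7)[(49) + (11 + 7*exp(-2*I*pi/7) + 5*exp(-4*I*pi/7) + 7*exp(-6*I*pi/7) + 7*exp(6*I*pi/7) + 5*exp(4*I*pi/7) + 7*exp(2*I*pi/7)) + (11 + 7*exp(-4*I*pi/7) + 7*exp(-2*I*pi/7) + 5*exp(-6*I*pi/7) + 5*exp(6*I*pi/7) + 7*exp(2*I*pi/7) + 7*exp(4*I*pi/7)) + (11 + 7*exp(-4*I*pi/7) + 5*exp(-2*I*pi/7) + 7*exp(-6*I*pi/7) + 7*exp(6*I*pi/7) + 5*exp(2*I*pi/7) + 7*exp(4*I*pi/7)) + (11 + 7*exp(-4*I*pi/7) + 5*exp(-2*I*pi/7) + 7*exp(-6*I*pi/7) + 7*exp(6*I*pi/7) + 5*exp(2*I*pi/7) + 7*exp(4*I*pi/7)) + (11 + 7*exp(-4*I*pi/7) + 7*exp(-2*I*pi/7) + 5*exp(-6*I*pi/7) + 5*exp(6*I*pi/7) + 7*exp(2*I*pi/7) + 7*exp(4*I*pi/7)) + (11 + 7*exp(-2*I*pi/7) + 5*exp(-4*I*pi/7) + 7*exp(-6*I*pi/7) + 7*exp(6*I*pi/7) + 5*exp(4*I*pi/7) + 7*exp(2*I*pi/7))] = 77/7 = 11.
(Exp terms are combined using exp(i*s)*conj(exp(i*t)) = exp(i*(s-t)), and sums of them are collapsed using the identity that for every m > 1 the m distinct m-th roots of unity sum to 0, e.g. 1 + exp(2*I*pi/3) + exp(-2*I*pi/3) = 0.)
A character is irreducible iff <chi, chi> = 1, so this representation is reducible.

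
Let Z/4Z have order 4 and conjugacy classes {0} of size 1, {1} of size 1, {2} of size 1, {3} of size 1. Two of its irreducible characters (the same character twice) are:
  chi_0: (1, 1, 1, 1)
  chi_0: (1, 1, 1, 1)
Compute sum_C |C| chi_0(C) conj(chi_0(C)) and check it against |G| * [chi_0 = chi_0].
Sum = 4 = |G| = 4; so <chi_0, chi_0> = 1 (norm-1 confirms irreducibility).

Reasoning: Compute term by term over conjugacy classes (|C| * chi_0(C) * conj(chi_0(C))):
  1*(1)*conj(1) + 1*(1)*conj(1) + 1*(1)*conj(1) + 1*(1)*conj(1)
  = (1) + (1) + (1) + (1)
  = 4.
(Exp terms are combined using exp(i*s)*conj(exp(i*t)) = exp(i*(s-t)), and sums of them are collapsed using the identity that for every m > 1 the m distinct m-th roots of unity sum to 0, e.g. 1 + exp(2*I*pi/3) + exp(-2*I*pi/3) = 0.)
Dividing by |G| = 4 gives 4/4 = 1, matching the row-orthogonality relation <chi_0, chi_0> = [chi_0 = chi_0].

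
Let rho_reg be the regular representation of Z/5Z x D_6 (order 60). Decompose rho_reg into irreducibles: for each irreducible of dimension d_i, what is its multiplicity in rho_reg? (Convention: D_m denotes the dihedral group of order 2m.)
Each irreducible V_i of dimension d_i appears with multiplicity d_i, i.e. rho_reg = (direct sum over all irreducibles V_i) d_i V_i. The irreducible dimensions for Z/5Z x D_6 are 1, 1, 1, 1, 1, 1, 1, 1, 1, 1, 1, 1, 1, 1, 1, 1, 1, 1, 1, 1, 2, 2, 2, 2, 2, 2, 2, 2, 2, 2: 20 irreducibles of dimension 1, each with multiplicity 1; 10 irreducibles of dimension 2, each with multiplicity 2. Total dimension 20*1*1 + 10*2*2 = 60 = |G|.

General theorem: in the regular representation of a finite group G, each irreducible appears with multiplicity equal to its dimension. Check: dim(rho_reg) = sum d_i^2 = 1 + 1 + 1 + 1 + 1 + 1 + 1 + 1 + 1 + 1 + 1 + 1 + 1 + 1 + 1 + 1 + 1 + 1 + 1 + 1 + 4 + 4 + 4 + 4 + 4 + 4 + 4 + 4 + 4 + 4 = 60 = |G|.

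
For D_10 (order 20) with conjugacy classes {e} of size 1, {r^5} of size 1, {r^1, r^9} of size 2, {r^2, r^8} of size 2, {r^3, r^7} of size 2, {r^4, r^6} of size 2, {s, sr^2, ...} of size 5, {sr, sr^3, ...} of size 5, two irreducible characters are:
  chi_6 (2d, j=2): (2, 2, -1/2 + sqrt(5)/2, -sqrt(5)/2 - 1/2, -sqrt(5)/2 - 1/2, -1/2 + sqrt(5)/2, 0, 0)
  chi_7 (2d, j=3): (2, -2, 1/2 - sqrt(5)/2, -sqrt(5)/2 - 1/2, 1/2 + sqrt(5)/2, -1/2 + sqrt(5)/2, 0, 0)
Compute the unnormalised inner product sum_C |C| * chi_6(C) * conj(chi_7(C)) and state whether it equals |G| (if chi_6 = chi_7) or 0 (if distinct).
Sum = 0; so <chi_6, chi_7> = 0 (distinct irreducibles are orthogonal).

Solution. Compute term by term over conjugacy classes (|C| * chi_6(C) * conj(chi_7(C))):
  1*(2)*conj(2) + 1*(2)*conj(-2) + 2*(-1/2 + sqrt(5)/2)*conj(1/2 - sqrt(5)/2) + 2*(-sqrt(5)/2 - 1/2)*conj(-sqrt(5)/2 - 1/2) + 2*(-sqrt(5)/2 - 1/2)*conj(1/2 + sqrt(5)/2) + 2*(-1/2 + sqrt(5)/2)*conj(-1/2 + sqrt(5)/2) + 5*(0)*conj(0) + 5*(0)*conj(0)
  = (4) + (-4) + (-3 + sqrt(5)) + (sqrt(5) + 3) + (-3 - sqrt(5)) + (3 - sqrt(5)) + (0) + (0)
  = 0.
Dividing by |G| = 20 gives 0/20 = 0, matching the row-orthogonality relation <chi_6, chi_7> = [chi_6 = chi_7].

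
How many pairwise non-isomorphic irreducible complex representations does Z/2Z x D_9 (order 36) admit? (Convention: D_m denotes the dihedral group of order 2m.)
12

Justification: The number of irreducible complex representations of a finite group equals its number of conjugacy classes. For a direct product, #classes(G x H) = #classes(G) * #classes(H). Z/2Z has 2 classes (abelian), D_9 has 6 classes, so 2 * 6 = 12, so Z/2Z x D_9 (order 36) has exactly 12 irreducible complex representations.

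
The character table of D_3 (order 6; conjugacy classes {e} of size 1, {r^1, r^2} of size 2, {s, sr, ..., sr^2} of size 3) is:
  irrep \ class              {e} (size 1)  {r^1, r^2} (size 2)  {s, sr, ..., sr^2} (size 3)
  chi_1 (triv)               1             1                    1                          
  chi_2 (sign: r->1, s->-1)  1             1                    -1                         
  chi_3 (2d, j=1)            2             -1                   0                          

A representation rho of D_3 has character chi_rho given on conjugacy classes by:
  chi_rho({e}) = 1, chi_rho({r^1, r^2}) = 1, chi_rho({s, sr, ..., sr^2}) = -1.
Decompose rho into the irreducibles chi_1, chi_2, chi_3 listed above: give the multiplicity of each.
Multiplicities: chi_1: 0, chi_2: 1, chi_3: 0.

Proof sketch: Use <chi_rho, chi> = (1/|G|) sum_C |C| * chi_rho(C) * conj(chi(C)) with |G| = 6 for each irreducible chi in the table:
  <chi_rho, chi_1> = (1/6)[1*(1)*conj(1) + 2*(1)*conj(1) + 3*(-1)*conj(1)]
      = (1/6)[(1) + (2) + (-3)] = 0/6 = 0
  <chi_rho, chi_2> = (1/6)[1*(1)*conj(1) + 2*(1)*conj(1) + 3*(-1)*conj(-1)]
      = (1/6)[(1) + (2) + (3)] = 6/6 = 1
  <chi_rho, chi_3> = (1/6)[1*(1)*conj(2) + 2*(1)*conj(-1) + 3*(-1)*conj(0)]
      = (1/6)[(2) + (-2) + (0)] = 0/6 = 0
Dimension check: dim(rho) = sum (mult * dim) = 0*1 + 1*1 + 0*2 = 1 = chi_rho(e) = 1.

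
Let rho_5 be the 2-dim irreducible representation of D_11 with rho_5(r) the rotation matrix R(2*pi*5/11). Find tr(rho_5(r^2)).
chi_{rho_5}(r^2) = 2*cos(2*pi*5*2/11) = 2*cos(2*pi/11)

Solution. rho_5(r^2) is rotation by angle 2*pi*5*2/11, whose trace is 2*cos(2*pi*5*2/11) = 2*cos(2*pi/11).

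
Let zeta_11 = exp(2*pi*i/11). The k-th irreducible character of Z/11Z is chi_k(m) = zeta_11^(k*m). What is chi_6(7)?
chi_6(7) = zeta_11^42 = exp(-4*I*pi/11)

Reasoning: chi_6(7) = zeta_11^(6*7) = zeta_11^42. Since zeta_11^11 = 1, this equals zeta_11^9 = exp(2*pi*i*9/11) = exp(-4*I*pi/11).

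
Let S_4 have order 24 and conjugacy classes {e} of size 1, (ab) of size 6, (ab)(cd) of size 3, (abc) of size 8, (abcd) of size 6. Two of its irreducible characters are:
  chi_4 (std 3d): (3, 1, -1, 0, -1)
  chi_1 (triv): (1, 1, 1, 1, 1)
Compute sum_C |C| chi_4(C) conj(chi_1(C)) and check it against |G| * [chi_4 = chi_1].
Sum = 0; so <chi_4, chi_1> = 0 (distinct irreducibles are orthogonal).

Derivation: Compute term by term over conjugacy classes (|C| * chi_4(C) * conj(chi_1(C))):
  1*(3)*conj(1) + 6*(1)*conj(1) + 3*(-1)*conj(1) + 8*(0)*conj(1) + 6*(-1)*conj(1)
  = (3) + (6) + (-3) + (0) + (-6)
  = 0.
Dividing by |G| = 24 gives 0/24 = 0, matching the row-orthogonality relation <chi_4, chi_1> = [chi_4 = chi_1].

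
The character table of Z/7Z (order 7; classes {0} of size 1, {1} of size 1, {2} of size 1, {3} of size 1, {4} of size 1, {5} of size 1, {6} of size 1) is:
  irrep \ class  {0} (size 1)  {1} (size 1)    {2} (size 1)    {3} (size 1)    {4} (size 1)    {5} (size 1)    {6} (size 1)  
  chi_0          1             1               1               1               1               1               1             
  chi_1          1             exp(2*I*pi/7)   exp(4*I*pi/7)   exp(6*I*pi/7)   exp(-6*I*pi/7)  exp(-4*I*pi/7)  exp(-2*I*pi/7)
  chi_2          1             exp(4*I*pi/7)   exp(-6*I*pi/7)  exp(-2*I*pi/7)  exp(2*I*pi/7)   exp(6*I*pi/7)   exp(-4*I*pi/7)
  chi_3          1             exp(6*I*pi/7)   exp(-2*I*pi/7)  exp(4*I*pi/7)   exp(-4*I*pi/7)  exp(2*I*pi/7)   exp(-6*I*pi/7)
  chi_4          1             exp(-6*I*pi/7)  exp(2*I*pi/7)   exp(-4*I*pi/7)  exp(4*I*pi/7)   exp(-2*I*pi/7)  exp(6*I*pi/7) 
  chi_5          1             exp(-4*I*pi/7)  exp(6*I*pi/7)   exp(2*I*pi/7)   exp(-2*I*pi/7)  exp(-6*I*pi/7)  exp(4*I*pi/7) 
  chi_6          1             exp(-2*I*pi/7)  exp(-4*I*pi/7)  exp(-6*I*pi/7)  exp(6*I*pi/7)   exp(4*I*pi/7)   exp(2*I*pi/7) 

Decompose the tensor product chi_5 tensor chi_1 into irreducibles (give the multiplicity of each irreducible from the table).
chi_5 tensor chi_1 = chi_6 (all other irreducibles have multiplicity 0).

Why: The character of a tensor product is the pointwise product (chi_5 * chi_1)(C) = chi_5(C) * chi_1(C):
  {0}: (1)*(1), {1}: (exp(-4*I*pi/7))*(exp(2*I*pi/7)), {2}: (exp(6*I*pi/7))*(exp(4*I*pi/7)), {3}: (exp(2*I*pi/7))*(exp(6*I*pi/7)), {4}: (exp(-2*I*pi/7))*(exp(-6*I*pi/7)), {5}: (exp(-6*I*pi/7))*(exp(-4*I*pi/7)), {6}: (exp(4*I*pi/7))*(exp(-2*I*pi/7))
so (chi_5 * chi_1) takes values
  {0} -> 1, {1} -> exp(-2*I*pi/7), {2} -> exp(-4*I*pi/7), {3} -> exp(-6*I*pi/7), {4} -> exp(6*I*pi/7), {5} -> exp(4*I*pi/7), {6} -> exp(2*I*pi/7).
Now take the inner product of this character with each irreducible chi from the table, <chi_5*chi_1, chi> = (1/7) sum_C |C| (chi_5*chi_1)(C) conj(chi(C)):
  <chi_5*chi_1, chi_0> = (1/7)[1*(1)*conj(1) + 1*(exp(-2*I*pi/7))*conj(1) + 1*(exp(-4*I*pi/7))*conj(1) + 1*(exp(-6*I*pi/7))*conj(1) + 1*(exp(6*I*pi/7))*conj(1) + 1*(exp(4*I*pi/7))*conj(1) + 1*(exp(2*I*pi/7))*conj(1)]
      = (1/7)[(1) + (exp(-2*I*pi/7)) + (exp(-4*I*pi/7)) + (exp(-6*I*pi/7)) + (exp(6*I*pi/7)) + (exp(4*I*pi/7)) + (exp(2*I*pi/7))] = 0/7 = 0
  <chi_5*chi_1, chi_1> = (1/7)[1*(1)*conj(1) + 1*(exp(-2*I*pi/7))*conj(exp(2*I*pi/7)) + 1*(exp(-4*I*pi/7))*conj(exp(4*I*pi/7)) + 1*(exp(-6*I*pi/7))*conj(exp(6*I*pi/7)) + 1*(exp(6*I*pi/7))*conj(exp(-6*I*pi/7)) + 1*(exp(4*I*pi/7))*conj(exp(-4*I*pi/7)) + 1*(exp(2*I*pi/7))*conj(exp(-2*I*pi/7))]
      = (1/7)[(1) + (exp(-4*I*pi/7)) + (exp(6*I*pi/7)) + (exp(2*I*pi/7)) + (exp(-2*I*pi/7)) + (exp(-6*I*pi/7)) + (exp(4*I*pi/7))] = 0/7 = 0
  <chi_5*chi_1, chi_2> = (1/7)[1*(1)*conj(1) + 1*(exp(-2*I*pi/7))*conj(exp(4*I*pi/7)) + 1*(exp(-4*I*pi/7))*conj(exp(-6*I*pi/7)) + 1*(exp(-6*I*pi/7))*conj(exp(-2*I*pi/7)) + 1*(exp(6*I*pi/7))*conj(exp(2*I*pi/7)) + 1*(exp(4*I*pi/7))*conj(exp(6*I*pi/7)) + 1*(exp(2*I*pi/7))*conj(exp(-4*I*pi/7))]
      = (1/7)[(1) + (exp(-6*I*pi/7)) + (exp(2*I*pi/7)) + (exp(-4*I*pi/7)) + (exp(4*I*pi/7)) + (exp(-2*I*pi/7)) + (exp(6*I*pi/7))] = 0/7 = 0
  <chi_5*chi_1, chi_3> = (1/7)[1*(1)*conj(1) + 1*(exp(-2*I*pi/7))*conj(exp(6*I*pi/7)) + 1*(exp(-4*I*pi/7))*conj(exp(-2*I*pi/7)) + 1*(exp(-6*I*pi/7))*conj(exp(4*I*pi/7)) + 1*(exp(6*I*pi/7))*conj(exp(-4*I*pi/7)) + 1*(exp(4*I*pi/7))*conj(exp(2*I*pi/7)) + 1*(exp(2*I*pi/7))*conj(exp(-6*I*pi/7))]
      = (1/7)[(1) + (exp(6*I*pi/7)) + (exp(-2*I*pi/7)) + (exp(4*I*pi/7)) + (exp(-4*I*pi/7)) + (exp(2*I*pi/7)) + (exp(-6*I*pi/7))] = 0/7 = 0
  <chi_5*chi_1, chi_4> = (1/7)[1*(1)*conj(1) + 1*(exp(-2*I*pi/7))*conj(exp(-6*I*pi/7)) + 1*(exp(-4*I*pi/7))*conj(exp(2*I*pi/7)) + 1*(exp(-6*I*pi/7))*conj(exp(-4*I*pi/7)) + 1*(exp(6*I*pi/7))*conj(exp(4*I*pi/7)) + 1*(exp(4*I*pi/7))*conj(exp(-2*I*pi/7)) + 1*(exp(2*I*pi/7))*conj(exp(6*I*pi/7))]
      = (1/7)[(1) + (exp(4*I*pi/7)) + (exp(-6*I*pi/7)) + (exp(-2*I*pi/7)) + (exp(2*I*pi/7)) + (exp(6*I*pi/7)) + (exp(-4*I*pi/7))] = 0/7 = 0
  <chi_5*chi_1, chi_5> = (1/7)[1*(1)*conj(1) + 1*(exp(-2*I*pi/7))*conj(exp(-4*I*pi/7)) + 1*(exp(-4*I*pi/7))*conj(exp(6*I*pi/7)) + 1*(exp(-6*I*pi/7))*conj(exp(2*I*pi/7)) + 1*(exp(6*I*pi/7))*conj(exp(-2*I*pi/7)) + 1*(exp(4*I*pi/7))*conj(exp(-6*I*pi/7)) + 1*(exp(2*I*pi/7))*conj(exp(4*I*pi/7))]
      = (1/7)[(1) + (exp(2*I*pi/7)) + (exp(4*I*pi/7)) + (exp(6*I*pi/7)) + (exp(-6*I*pi/7)) + (exp(-4*I*pi/7)) + (exp(-2*I*pi/7))] = 0/7 = 0
  <chi_5*chi_1, chi_6> = (1/7)[1*(1)*conj(1) + 1*(exp(-2*I*pi/7))*conj(exp(-2*I*pi/7)) + 1*(exp(-4*I*pi/7))*conj(exp(-4*I*pi/7)) + 1*(exp(-6*I*pi/7))*conj(exp(-6*I*pi/7)) + 1*(exp(6*I*pi/7))*conj(exp(6*I*pi/7)) + 1*(exp(4*I*pi/7))*conj(exp(4*I*pi/7)) + 1*(exp(2*I*pi/7))*conj(exp(2*I*pi/7))]
      = (1/7)[(1) + (1) + (1) + (1) + (1) + (1) + (1)] = 7/7 = 1
(Exp terms are combined using exp(i*s)*conj(exp(i*t)) = exp(i*(s-t)), and sums of them are collapsed using the identity that for every m > 1 the m distinct m-th roots of unity sum to 0, e.g. 1 + exp(2*I*pi/3) + exp(-2*I*pi/3) = 0.)
Hence the multiplicities are chi_6: 1. Dimension check: dim(chi_5)*dim(chi_1) = 1*1 = 1 and sum (mult * dim) = 1*1 = 1.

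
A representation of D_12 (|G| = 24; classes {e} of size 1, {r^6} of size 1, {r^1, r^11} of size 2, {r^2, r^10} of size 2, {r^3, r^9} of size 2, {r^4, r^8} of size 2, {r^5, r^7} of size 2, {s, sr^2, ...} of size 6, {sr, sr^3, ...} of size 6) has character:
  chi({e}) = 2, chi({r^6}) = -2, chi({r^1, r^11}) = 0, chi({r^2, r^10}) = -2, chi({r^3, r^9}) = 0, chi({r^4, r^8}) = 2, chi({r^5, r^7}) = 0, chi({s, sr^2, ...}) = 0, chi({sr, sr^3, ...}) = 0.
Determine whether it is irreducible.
Irreducible: <chi, chi> = 1.

Derivation: <chi, chi> = (1/|G|) sum_C |C| * |chi(C)|^2 = (1/24)[1*|2|^2 + 1*|-2|^2 + 2*|0|^2 + 2*|-2|^2 + 2*|0|^2 + 2*|2|^2 + 2*|0|^2 + 6*|0|^2 + 6*|0|^2]
  = (1/24)[(4) + (4) + (0) + (8) + (0) + (8) + (0) + (0) + (0)] = 24/24 = 1.
A character is irreducible iff <chi, chi> = 1, so this representation is irreducible.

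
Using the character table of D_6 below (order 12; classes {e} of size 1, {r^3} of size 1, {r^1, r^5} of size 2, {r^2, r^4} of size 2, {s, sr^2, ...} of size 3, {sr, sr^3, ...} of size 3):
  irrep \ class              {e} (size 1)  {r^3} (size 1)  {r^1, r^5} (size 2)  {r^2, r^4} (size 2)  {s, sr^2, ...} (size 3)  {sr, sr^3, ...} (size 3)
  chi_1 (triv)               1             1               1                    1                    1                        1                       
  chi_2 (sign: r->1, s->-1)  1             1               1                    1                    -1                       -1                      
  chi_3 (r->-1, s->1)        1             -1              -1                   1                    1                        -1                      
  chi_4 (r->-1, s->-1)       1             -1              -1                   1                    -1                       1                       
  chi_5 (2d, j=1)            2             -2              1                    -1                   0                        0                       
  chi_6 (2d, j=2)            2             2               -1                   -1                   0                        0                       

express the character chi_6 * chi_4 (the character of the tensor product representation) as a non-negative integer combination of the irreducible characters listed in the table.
chi_6 tensor chi_4 = chi_5 (all other irreducibles have multiplicity 0).

Proof sketch: The character of a tensor product is the pointwise product (chi_6 * chi_4)(C) = chi_6(C) * chi_4(C):
  {e}: (2)*(1), {r^3}: (2)*(-1), {r^1, r^5}: (-1)*(-1), {r^2, r^4}: (-1)*(1), {s, sr^2, ...}: (0)*(-1), {sr, sr^3, ...}: (0)*(1)
so (chi_6 * chi_4) takes values
  {e} -> 2, {r^3} -> -2, {r^1, r^5} -> 1, {r^2, r^4} -> -1, {s, sr^2, ...} -> 0, {sr, sr^3, ...} -> 0.
Now take the inner product of this character with each irreducible chi from the table, <chi_6*chi_4, chi> = (1/12) sum_C |C| (chi_6*chi_4)(C) conj(chi(C)):
  <chi_6*chi_4, chi_1> = (1/12)[1*(2)*conj(1) + 1*(-2)*conj(1) + 2*(1)*conj(1) + 2*(-1)*conj(1) + 3*(0)*conj(1) + 3*(0)*conj(1)]
      = (1/12)[(2) + (-2) + (2) + (-2) + (0) + (0)] = 0/12 = 0
  <chi_6*chi_4, chi_2> = (1/12)[1*(2)*conj(1) + 1*(-2)*conj(1) + 2*(1)*conj(1) + 2*(-1)*conj(1) + 3*(0)*conj(-1) + 3*(0)*conj(-1)]
      = (1/12)[(2) + (-2) + (2) + (-2) + (0) + (0)] = 0/12 = 0
  <chi_6*chi_4, chi_3> = (1/12)[1*(2)*conj(1) + 1*(-2)*conj(-1) + 2*(1)*conj(-1) + 2*(-1)*conj(1) + 3*(0)*conj(1) + 3*(0)*conj(-1)]
      = (1/12)[(2) + (2) + (-2) + (-2) + (0) + (0)] = 0/12 = 0
  <chi_6*chi_4, chi_4> = (1/12)[1*(2)*conj(1) + 1*(-2)*conj(-1) + 2*(1)*conj(-1) + 2*(-1)*conj(1) + 3*(0)*conj(-1) + 3*(0)*conj(1)]
      = (1/12)[(2) + (2) + (-2) + (-2) + (0) + (0)] = 0/12 = 0
  <chi_6*chi_4, chi_5> = (1/12)[1*(2)*conj(2) + 1*(-2)*conj(-2) + 2*(1)*conj(1) + 2*(-1)*conj(-1) + 3*(0)*conj(0) + 3*(0)*conj(0)]
      = (1/12)[(4) + (4) + (2) + (2) + (0) + (0)] = 12/12 = 1
  <chi_6*chi_4, chi_6> = (1/12)[1*(2)*conj(2) + 1*(-2)*conj(2) + 2*(1)*conj(-1) + 2*(-1)*conj(-1) + 3*(0)*conj(0) + 3*(0)*conj(0)]
      = (1/12)[(4) + (-4) + (-2) + (2) + (0) + (0)] = 0/12 = 0
Hence the multiplicities are chi_5: 1. Dimension check: dim(chi_6)*dim(chi_4) = 2*1 = 2 and sum (mult * dim) = 1*2 = 2.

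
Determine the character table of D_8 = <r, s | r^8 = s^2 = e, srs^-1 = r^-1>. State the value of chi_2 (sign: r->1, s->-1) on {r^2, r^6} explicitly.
Conjugacy classes: {e} of size 1, {r^4} of size 1, {r^1, r^7} of size 2, {r^2, r^6} of size 2, {r^3, r^5} of size 2, {s, sr^2, ...} of size 4, {sr, sr^3, ...} of size 4.
Character table:
  irrep \ class              {e} (size 1)  {r^4} (size 1)  {r^1, r^7} (size 2)  {r^2, r^6} (size 2)  {r^3, r^5} (size 2)  {s, sr^2, ...} (size 4)  {sr, sr^3, ...} (size 4)
  chi_1 (triv)               1             1               1                    1                    1                    1                        1                       
  chi_2 (sign: r->1, s->-1)  1             1               1                    1                    1                    -1                       -1                      
  chi_3 (r->-1, s->1)        1             1               -1                   1                    -1                   1                        -1                      
  chi_4 (r->-1, s->-1)       1             1               -1                   1                    -1                   -1                       1                       
  chi_5 (2d, j=1)            2             -2              sqrt(2)              0                    -sqrt(2)             0                        0                       
  chi_6 (2d, j=2)            2             2               0                    -2                   0                    0                        0                       
  chi_7 (2d, j=3)            2             -2              -sqrt(2)             0                    sqrt(2)              0                        0                       

Spot check: chi_2 (sign: r->1, s->-1) on {r^2, r^6} = 1.

Proof sketch: D_8 has order 2*8 = 16 with 7 conjugacy classes, hence 7 irreducibles. Sum of squared dims 1 + 1 + 1 + 1 + 4 + 4 + 4 = 16 = |G|. Linear characters come from the abelianisation; the 2-dimensional irreps have character r^k -> 2*cos(2*pi*j*k/8), reflections -> 0.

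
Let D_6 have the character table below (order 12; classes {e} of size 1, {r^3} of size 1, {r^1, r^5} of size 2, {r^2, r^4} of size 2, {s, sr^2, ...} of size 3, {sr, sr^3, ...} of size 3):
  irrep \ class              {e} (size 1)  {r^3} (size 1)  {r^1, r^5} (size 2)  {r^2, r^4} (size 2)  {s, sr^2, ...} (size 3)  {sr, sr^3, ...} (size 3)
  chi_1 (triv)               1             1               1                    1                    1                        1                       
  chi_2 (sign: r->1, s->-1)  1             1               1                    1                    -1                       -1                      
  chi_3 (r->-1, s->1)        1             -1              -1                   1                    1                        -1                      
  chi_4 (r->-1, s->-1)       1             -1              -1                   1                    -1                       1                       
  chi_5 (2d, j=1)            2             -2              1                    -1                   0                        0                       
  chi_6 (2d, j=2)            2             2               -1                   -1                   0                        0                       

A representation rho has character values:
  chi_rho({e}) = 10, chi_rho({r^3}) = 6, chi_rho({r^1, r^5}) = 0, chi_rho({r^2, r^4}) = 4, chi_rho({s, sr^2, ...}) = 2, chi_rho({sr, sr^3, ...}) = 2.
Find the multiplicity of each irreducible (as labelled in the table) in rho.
Multiplicities: chi_1: 3, chi_2: 1, chi_3: 1, chi_4: 1, chi_5: 0, chi_6: 2.

Why: Use <chi_rho, chi> = (1/|G|) sum_C |C| * chi_rho(C) * conj(chi(C)) with |G| = 12 for each irreducible chi in the table:
  <chi_rho, chi_1> = (1/12)[1*(10)*conj(1) + 1*(6)*conj(1) + 2*(0)*conj(1) + 2*(4)*conj(1) + 3*(2)*conj(1) + 3*(2)*conj(1)]
      = (1/12)[(10) + (6) + (0) + (8) + (6) + (6)] = 36/12 = 3
  <chi_rho, chi_2> = (1/12)[1*(10)*conj(1) + 1*(6)*conj(1) + 2*(0)*conj(1) + 2*(4)*conj(1) + 3*(2)*conj(-1) + 3*(2)*conj(-1)]
      = (1/12)[(10) + (6) + (0) + (8) + (-6) + (-6)] = 12/12 = 1
  <chi_rho, chi_3> = (1/12)[1*(10)*conj(1) + 1*(6)*conj(-1) + 2*(0)*conj(-1) + 2*(4)*conj(1) + 3*(2)*conj(1) + 3*(2)*conj(-1)]
      = (1/12)[(10) + (-6) + (0) + (8) + (6) + (-6)] = 12/12 = 1
  <chi_rho, chi_4> = (1/12)[1*(10)*conj(1) + 1*(6)*conj(-1) + 2*(0)*conj(-1) + 2*(4)*conj(1) + 3*(2)*conj(-1) + 3*(2)*conj(1)]
      = (1/12)[(10) + (-6) + (0) + (8) + (-6) + (6)] = 12/12 = 1
  <chi_rho, chi_5> = (1/12)[1*(10)*conj(2) + 1*(6)*conj(-2) + 2*(0)*conj(1) + 2*(4)*conj(-1) + 3*(2)*conj(0) + 3*(2)*conj(0)]
      = (1/12)[(20) + (-12) + (0) + (-8) + (0) + (0)] = 0/12 = 0
  <chi_rho, chi_6> = (1/12)[1*(10)*conj(2) + 1*(6)*conj(2) + 2*(0)*conj(-1) + 2*(4)*conj(-1) + 3*(2)*conj(0) + 3*(2)*conj(0)]
      = (1/12)[(20) + (12) + (0) + (-8) + (0) + (0)] = 24/12 = 2
Dimension check: dim(rho) = sum (mult * dim) = 3*1 + 1*1 + 1*1 + 1*1 + 0*2 + 2*2 = 10 = chi_rho(e) = 10.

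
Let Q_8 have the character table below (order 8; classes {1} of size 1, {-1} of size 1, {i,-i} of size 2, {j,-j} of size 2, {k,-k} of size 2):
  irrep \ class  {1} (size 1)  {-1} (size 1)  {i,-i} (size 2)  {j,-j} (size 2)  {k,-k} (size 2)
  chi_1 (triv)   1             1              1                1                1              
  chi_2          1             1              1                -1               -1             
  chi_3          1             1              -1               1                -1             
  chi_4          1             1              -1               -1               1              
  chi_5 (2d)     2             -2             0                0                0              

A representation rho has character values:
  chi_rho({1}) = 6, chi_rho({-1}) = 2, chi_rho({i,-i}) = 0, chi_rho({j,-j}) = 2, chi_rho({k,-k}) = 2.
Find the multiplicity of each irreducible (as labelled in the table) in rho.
Multiplicities: chi_1: 2, chi_2: 0, chi_3: 1, chi_4: 1, chi_5: 1.

Use <chi_rho, chi> = (1/|G|) sum_C |C| * chi_rho(C) * conj(chi(C)) with |G| = 8 for each irreducible chi in the table:
  <chi_rho, chi_1> = (1/8)[1*(6)*conj(1) + 1*(2)*conj(1) + 2*(0)*conj(1) + 2*(2)*conj(1) + 2*(2)*conj(1)]
      = (1/8)[(6) + (2) + (0) + (4) + (4)] = 16/8 = 2
  <chi_rho, chi_2> = (1/8)[1*(6)*conj(1) + 1*(2)*conj(1) + 2*(0)*conj(1) + 2*(2)*conj(-1) + 2*(2)*conj(-1)]
      = (1/8)[(6) + (2) + (0) + (-4) + (-4)] = 0/8 = 0
  <chi_rho, chi_3> = (1/8)[1*(6)*conj(1) + 1*(2)*conj(1) + 2*(0)*conj(-1) + 2*(2)*conj(1) + 2*(2)*conj(-1)]
      = (1/8)[(6) + (2) + (0) + (4) + (-4)] = 8/8 = 1
  <chi_rho, chi_4> = (1/8)[1*(6)*conj(1) + 1*(2)*conj(1) + 2*(0)*conj(-1) + 2*(2)*conj(-1) + 2*(2)*conj(1)]
      = (1/8)[(6) + (2) + (0) + (-4) + (4)] = 8/8 = 1
  <chi_rho, chi_5> = (1/8)[1*(6)*conj(2) + 1*(2)*conj(-2) + 2*(0)*conj(0) + 2*(2)*conj(0) + 2*(2)*conj(0)]
      = (1/8)[(12) + (-4) + (0) + (0) + (0)] = 8/8 = 1
Dimension check: dim(rho) = sum (mult * dim) = 2*1 + 0*1 + 1*1 + 1*1 + 1*2 = 6 = chi_rho(e) = 6.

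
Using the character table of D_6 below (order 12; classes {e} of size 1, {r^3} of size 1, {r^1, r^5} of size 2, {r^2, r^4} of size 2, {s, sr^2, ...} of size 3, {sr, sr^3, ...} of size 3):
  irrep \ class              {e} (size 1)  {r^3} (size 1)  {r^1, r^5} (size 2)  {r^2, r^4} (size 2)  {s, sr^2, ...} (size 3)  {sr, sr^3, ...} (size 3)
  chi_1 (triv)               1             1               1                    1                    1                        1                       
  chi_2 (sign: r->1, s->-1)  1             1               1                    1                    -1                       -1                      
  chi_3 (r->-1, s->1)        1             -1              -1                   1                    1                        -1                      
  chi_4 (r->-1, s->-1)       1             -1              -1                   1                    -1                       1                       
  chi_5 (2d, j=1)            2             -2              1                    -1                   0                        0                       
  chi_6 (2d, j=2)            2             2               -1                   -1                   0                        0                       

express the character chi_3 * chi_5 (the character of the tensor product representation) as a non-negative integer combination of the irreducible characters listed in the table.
chi_3 tensor chi_5 = chi_6 (all other irreducibles have multiplicity 0).

Justification: The character of a tensor product is the pointwise product (chi_3 * chi_5)(C) = chi_3(C) * chi_5(C):
  {e}: (1)*(2), {r^3}: (-1)*(-2), {r^1, r^5}: (-1)*(1), {r^2, r^4}: (1)*(-1), {s, sr^2, ...}: (1)*(0), {sr, sr^3, ...}: (-1)*(0)
so (chi_3 * chi_5) takes values
  {e} -> 2, {r^3} -> 2, {r^1, r^5} -> -1, {r^2, r^4} -> -1, {s, sr^2, ...} -> 0, {sr, sr^3, ...} -> 0.
Now take the inner product of this character with each irreducible chi from the table, <chi_3*chi_5, chi> = (1/12) sum_C |C| (chi_3*chi_5)(C) conj(chi(C)):
  <chi_3*chi_5, chi_1> = (1/12)[1*(2)*conj(1) + 1*(2)*conj(1) + 2*(-1)*conj(1) + 2*(-1)*conj(1) + 3*(0)*conj(1) + 3*(0)*conj(1)]
      = (1/12)[(2) + (2) + (-2) + (-2) + (0) + (0)] = 0/12 = 0
  <chi_3*chi_5, chi_2> = (1/12)[1*(2)*conj(1) + 1*(2)*conj(1) + 2*(-1)*conj(1) + 2*(-1)*conj(1) + 3*(0)*conj(-1) + 3*(0)*conj(-1)]
      = (1/12)[(2) + (2) + (-2) + (-2) + (0) + (0)] = 0/12 = 0
  <chi_3*chi_5, chi_3> = (1/12)[1*(2)*conj(1) + 1*(2)*conj(-1) + 2*(-1)*conj(-1) + 2*(-1)*conj(1) + 3*(0)*conj(1) + 3*(0)*conj(-1)]
      = (1/12)[(2) + (-2) + (2) + (-2) + (0) + (0)] = 0/12 = 0
  <chi_3*chi_5, chi_4> = (1/12)[1*(2)*conj(1) + 1*(2)*conj(-1) + 2*(-1)*conj(-1) + 2*(-1)*conj(1) + 3*(0)*conj(-1) + 3*(0)*conj(1)]
      = (1/12)[(2) + (-2) + (2) + (-2) + (0) + (0)] = 0/12 = 0
  <chi_3*chi_5, chi_5> = (1/12)[1*(2)*conj(2) + 1*(2)*conj(-2) + 2*(-1)*conj(1) + 2*(-1)*conj(-1) + 3*(0)*conj(0) + 3*(0)*conj(0)]
      = (1/12)[(4) + (-4) + (-2) + (2) + (0) + (0)] = 0/12 = 0
  <chi_3*chi_5, chi_6> = (1/12)[1*(2)*conj(2) + 1*(2)*conj(2) + 2*(-1)*conj(-1) + 2*(-1)*conj(-1) + 3*(0)*conj(0) + 3*(0)*conj(0)]
      = (1/12)[(4) + (4) + (2) + (2) + (0) + (0)] = 12/12 = 1
Hence the multiplicities are chi_6: 1. Dimension check: dim(chi_3)*dim(chi_5) = 1*2 = 2 and sum (mult * dim) = 1*2 = 2.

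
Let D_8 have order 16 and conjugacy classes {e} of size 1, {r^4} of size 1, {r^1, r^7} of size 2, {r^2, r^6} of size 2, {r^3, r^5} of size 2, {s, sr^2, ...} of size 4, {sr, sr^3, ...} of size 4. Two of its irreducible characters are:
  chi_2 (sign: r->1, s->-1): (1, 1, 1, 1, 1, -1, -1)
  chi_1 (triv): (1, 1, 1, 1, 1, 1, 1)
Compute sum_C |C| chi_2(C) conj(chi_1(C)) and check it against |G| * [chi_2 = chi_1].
Sum = 0; so <chi_2, chi_1> = 0 (distinct irreducibles are orthogonal).

Reasoning: Compute term by term over conjugacy classes (|C| * chi_2(C) * conj(chi_1(C))):
  1*(1)*conj(1) + 1*(1)*conj(1) + 2*(1)*conj(1) + 2*(1)*conj(1) + 2*(1)*conj(1) + 4*(-1)*conj(1) + 4*(-1)*conj(1)
  = (1) + (1) + (2) + (2) + (2) + (-4) + (-4)
  = 0.
Dividing by |G| = 16 gives 0/16 = 0, matching the row-orthogonality relation <chi_2, chi_1> = [chi_2 = chi_1].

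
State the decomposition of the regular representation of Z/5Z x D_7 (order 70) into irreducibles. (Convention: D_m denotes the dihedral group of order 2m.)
Each irreducible V_i of dimension d_i appears with multiplicity d_i, i.e. rho_reg = (direct sum over all irreducibles V_i) d_i V_i. The irreducible dimensions for Z/5Z x D_7 are 1, 1, 1, 1, 1, 1, 1, 1, 1, 1, 2, 2, 2, 2, 2, 2, 2, 2, 2, 2, 2, 2, 2, 2, 2: 10 irreducibles of dimension 1, each with multiplicity 1; 15 irreducibles of dimension 2, each with multiplicity 2. Total dimension 10*1*1 + 15*2*2 = 70 = |G|.

Details: General theorem: in the regular representation of a finite group G, each irreducible appears with multiplicity equal to its dimension. Check: dim(rho_reg) = sum d_i^2 = 1 + 1 + 1 + 1 + 1 + 1 + 1 + 1 + 1 + 1 + 4 + 4 + 4 + 4 + 4 + 4 + 4 + 4 + 4 + 4 + 4 + 4 + 4 + 4 + 4 = 70 = |G|.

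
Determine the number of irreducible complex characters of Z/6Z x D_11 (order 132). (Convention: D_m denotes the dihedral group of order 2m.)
42

Solution. The number of irreducible complex representations of a finite group equals its number of conjugacy classes. For a direct product, #classes(G x H) = #classes(G) * #classes(H). Z/6Z has 6 classes (abelian), D_11 has 7 classes, so 6 * 7 = 42, so Z/6Z x D_11 (order 132) has exactly 42 irreducible complex representations.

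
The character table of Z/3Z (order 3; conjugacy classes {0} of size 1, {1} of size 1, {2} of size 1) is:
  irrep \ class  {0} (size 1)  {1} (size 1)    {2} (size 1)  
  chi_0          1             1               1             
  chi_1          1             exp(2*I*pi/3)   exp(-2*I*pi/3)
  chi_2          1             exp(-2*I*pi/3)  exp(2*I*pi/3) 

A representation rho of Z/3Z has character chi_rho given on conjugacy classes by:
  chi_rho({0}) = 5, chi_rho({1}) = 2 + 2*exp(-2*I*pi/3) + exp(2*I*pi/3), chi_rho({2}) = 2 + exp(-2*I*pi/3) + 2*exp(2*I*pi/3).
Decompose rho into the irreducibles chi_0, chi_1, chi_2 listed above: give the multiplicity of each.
Multiplicities: chi_0: 2, chi_1: 1, chi_2: 2.

Explanation: Use <chi_rho, chi> = (1/|G|) sum_C |C| * chi_rho(C) * conj(chi(C)) with |G| = 3 for each irreducible chi in the table:
  <chi_rho, chi_0> = (1/3)[1*(5)*conj(1) + 1*(2 + 2*exp(-2*I*pi/3) + exp(2*I*pi/3))*conj(1) + 1*(2 + exp(-2*I*pi/3) + 2*exp(2*I*pi/3))*conj(1)]
      = (1/3)[(5) + (2 + 2*exp(-2*I*pi/3) + exp(2*I*pi/3)) + (2 + exp(-2*I*pi/3) + 2*exp(2*I*pi/3))] = 6/3 = 2
  <chi_rho, chi_1> = (1/3)[1*(5)*conj(1) + 1*(2 + 2*exp(-2*I*pi/3) + exp(2*I*pi/3))*conj(exp(2*I*pi/3)) + 1*(2 + exp(-2*I*pi/3) + 2*exp(2*I*pi/3))*conj(exp(-2*I*pi/3))]
      = (1/3)[(5) + (-1) + (-1)] = 3/3 = 1
  <chi_rho, chi_2> = (1/3)[1*(5)*conj(1) + 1*(2 + 2*exp(-2*I*pi/3) + exp(2*I*pi/3))*conj(exp(-2*I*pi/3)) + 1*(2 + exp(-2*I*pi/3) + 2*exp(2*I*pi/3))*conj(exp(2*I*pi/3))]
      = (1/3)[(5) + (2 + exp(-2*I*pi/3) + 2*exp(2*I*pi/3)) + (2 + 2*exp(-2*I*pi/3) + exp(2*I*pi/3))] = 6/3 = 2
(Exp terms are combined using exp(i*s)*conj(exp(i*t)) = exp(i*(s-t)), and sums of them are collapsed using the identity that for every m > 1 the m distinct m-th roots of unity sum to 0, e.g. 1 + exp(2*I*pi/3) + exp(-2*I*pi/3) = 0.)
Dimension check: dim(rho) = sum (mult * dim) = 2*1 + 1*1 + 2*1 = 5 = chi_rho(e) = 5.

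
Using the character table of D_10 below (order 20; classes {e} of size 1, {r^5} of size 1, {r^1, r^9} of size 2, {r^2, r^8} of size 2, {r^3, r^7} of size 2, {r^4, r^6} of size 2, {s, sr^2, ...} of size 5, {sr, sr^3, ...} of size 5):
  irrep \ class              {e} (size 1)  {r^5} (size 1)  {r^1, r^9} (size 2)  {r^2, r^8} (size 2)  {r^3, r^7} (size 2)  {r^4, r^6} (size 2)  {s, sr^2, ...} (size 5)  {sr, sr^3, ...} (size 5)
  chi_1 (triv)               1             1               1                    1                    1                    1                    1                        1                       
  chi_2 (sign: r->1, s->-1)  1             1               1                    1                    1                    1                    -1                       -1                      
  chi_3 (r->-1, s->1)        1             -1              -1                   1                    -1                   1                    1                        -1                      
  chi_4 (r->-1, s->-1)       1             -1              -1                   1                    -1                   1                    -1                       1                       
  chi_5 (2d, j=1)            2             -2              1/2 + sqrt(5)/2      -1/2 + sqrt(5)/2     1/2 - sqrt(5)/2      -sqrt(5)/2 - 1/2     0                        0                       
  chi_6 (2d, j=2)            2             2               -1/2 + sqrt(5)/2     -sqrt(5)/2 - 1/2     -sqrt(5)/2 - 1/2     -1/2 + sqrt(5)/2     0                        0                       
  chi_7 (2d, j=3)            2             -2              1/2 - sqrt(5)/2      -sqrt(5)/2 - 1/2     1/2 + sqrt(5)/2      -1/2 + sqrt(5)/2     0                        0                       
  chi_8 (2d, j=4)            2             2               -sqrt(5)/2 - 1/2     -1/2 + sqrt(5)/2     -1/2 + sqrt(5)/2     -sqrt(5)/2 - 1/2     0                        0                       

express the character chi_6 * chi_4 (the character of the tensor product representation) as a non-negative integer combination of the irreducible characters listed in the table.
chi_6 tensor chi_4 = chi_7 (all other irreducibles have multiplicity 0).

Explanation: The character of a tensor product is the pointwise product (chi_6 * chi_4)(C) = chi_6(C) * chi_4(C):
  {e}: (2)*(1), {r^5}: (2)*(-1), {r^1, r^9}: (-1/2 + sqrt(5)/2)*(-1), {r^2, r^8}: (-sqrt(5)/2 - 1/2)*(1), {r^3, r^7}: (-sqrt(5)/2 - 1/2)*(-1), {r^4, r^6}: (-1/2 + sqrt(5)/2)*(1), {s, sr^2, ...}: (0)*(-1), {sr, sr^3, ...}: (0)*(1)
so (chi_6 * chi_4) takes values
  {e} -> 2, {r^5} -> -2, {r^1, r^9} -> 1/2 - sqrt(5)/2, {r^2, r^8} -> -sqrt(5)/2 - 1/2, {r^3, r^7} -> 1/2 + sqrt(5)/2, {r^4, r^6} -> -1/2 + sqrt(5)/2, {s, sr^2, ...} -> 0, {sr, sr^3, ...} -> 0.
Now take the inner product of this character with each irreducible chi from the table, <chi_6*chi_4, chi> = (1/20) sum_C |C| (chi_6*chi_4)(C) conj(chi(C)):
  <chi_6*chi_4, chi_1> = (1/20)[1*(2)*conj(1) + 1*(-2)*conj(1) + 2*(1/2 - sqrt(5)/2)*conj(1) + 2*(-sqrt(5)/2 - 1/2)*conj(1) + 2*(1/2 + sqrt(5)/2)*conj(1) + 2*(-1/2 + sqrt(5)/2)*conj(1) + 5*(0)*conj(1) + 5*(0)*conj(1)]
      = (1/20)[(2) + (-2) + (1 - sqrt(5)) + (-sqrt(5) - 1) + (1 + sqrt(5)) + (-1 + sqrt(5)) + (0) + (0)] = 0/20 = 0
  <chi_6*chi_4, chi_2> = (1/20)[1*(2)*conj(1) + 1*(-2)*conj(1) + 2*(1/2 - sqrt(5)/2)*conj(1) + 2*(-sqrt(5)/2 - 1/2)*conj(1) + 2*(1/2 + sqrt(5)/2)*conj(1) + 2*(-1/2 + sqrt(5)/2)*conj(1) + 5*(0)*conj(-1) + 5*(0)*conj(-1)]
      = (1/20)[(2) + (-2) + (1 - sqrt(5)) + (-sqrt(5) - 1) + (1 + sqrt(5)) + (-1 + sqrt(5)) + (0) + (0)] = 0/20 = 0
  <chi_6*chi_4, chi_3> = (1/20)[1*(2)*conj(1) + 1*(-2)*conj(-1) + 2*(1/2 - sqrt(5)/2)*conj(-1) + 2*(-sqrt(5)/2 - 1/2)*conj(1) + 2*(1/2 + sqrt(5)/2)*conj(-1) + 2*(-1/2 + sqrt(5)/2)*conj(1) + 5*(0)*conj(1) + 5*(0)*conj(-1)]
      = (1/20)[(2) + (2) + (-1 + sqrt(5)) + (-sqrt(5) - 1) + (-sqrt(5) - 1) + (-1 + sqrt(5)) + (0) + (0)] = 0/20 = 0
  <chi_6*chi_4, chi_4> = (1/20)[1*(2)*conj(1) + 1*(-2)*conj(-1) + 2*(1/2 - sqrt(5)/2)*conj(-1) + 2*(-sqrt(5)/2 - 1/2)*conj(1) + 2*(1/2 + sqrt(5)/2)*conj(-1) + 2*(-1/2 + sqrt(5)/2)*conj(1) + 5*(0)*conj(-1) + 5*(0)*conj(1)]
      = (1/20)[(2) + (2) + (-1 + sqrt(5)) + (-sqrt(5) - 1) + (-sqrt(5) - 1) + (-1 + sqrt(5)) + (0) + (0)] = 0/20 = 0
  <chi_6*chi_4, chi_5> = (1/20)[1*(2)*conj(2) + 1*(-2)*conj(-2) + 2*(1/2 - sqrt(5)/2)*conj(1/2 + sqrt(5)/2) + 2*(-sqrt(5)/2 - 1/2)*conj(-1/2 + sqrt(5)/2) + 2*(1/2 + sqrt(5)/2)*conj(1/2 - sqrt(5)/2) + 2*(-1/2 + sqrt(5)/2)*conj(-sqrt(5)/2 - 1/2) + 5*(0)*conj(0) + 5*(0)*conj(0)]
      = (1/20)[(4) + (4) + (-2) + (-2) + (-2) + (-2) + (0) + (0)] = 0/20 = 0
  <chi_6*chi_4, chi_6> = (1/20)[1*(2)*conj(2) + 1*(-2)*conj(2) + 2*(1/2 - sqrt(5)/2)*conj(-1/2 + sqrt(5)/2) + 2*(-sqrt(5)/2 - 1/2)*conj(-sqrt(5)/2 - 1/2) + 2*(1/2 + sqrt(5)/2)*conj(-sqrt(5)/2 - 1/2) + 2*(-1/2 + sqrt(5)/2)*conj(-1/2 + sqrt(5)/2) + 5*(0)*conj(0) + 5*(0)*conj(0)]
      = (1/20)[(4) + (-4) + (-3 + sqrt(5)) + (sqrt(5) + 3) + (-3 - sqrt(5)) + (3 - sqrt(5)) + (0) + (0)] = 0/20 = 0
  <chi_6*chi_4, chi_7> = (1/20)[1*(2)*conj(2) + 1*(-2)*conj(-2) + 2*(1/2 - sqrt(5)/2)*conj(1/2 - sqrt(5)/2) + 2*(-sqrt(5)/2 - 1/2)*conj(-sqrt(5)/2 - 1/2) + 2*(1/2 + sqrt(5)/2)*conj(1/2 + sqrt(5)/2) + 2*(-1/2 + sqrt(5)/2)*conj(-1/2 + sqrt(5)/2) + 5*(0)*conj(0) + 5*(0)*conj(0)]
      = (1/20)[(4) + (4) + (3 - sqrt(5)) + (sqrt(5) + 3) + (sqrt(5) + 3) + (3 - sqrt(5)) + (0) + (0)] = 20/20 = 1
  <chi_6*chi_4, chi_8> = (1/20)[1*(2)*conj(2) + 1*(-2)*conj(2) + 2*(1/2 - sqrt(5)/2)*conj(-sqrt(5)/2 - 1/2) + 2*(-sqrt(5)/2 - 1/2)*conj(-1/2 + sqrt(5)/2) + 2*(1/2 + sqrt(5)/2)*conj(-1/2 + sqrt(5)/2) + 2*(-1/2 + sqrt(5)/2)*conj(-sqrt(5)/2 - 1/2) + 5*(0)*conj(0) + 5*(0)*conj(0)]
      = (1/20)[(4) + (-4) + (2) + (-2) + (2) + (-2) + (0) + (0)] = 0/20 = 0
Hence the multiplicities are chi_7: 1. Dimension check: dim(chi_6)*dim(chi_4) = 2*1 = 2 and sum (mult * dim) = 1*2 = 2.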